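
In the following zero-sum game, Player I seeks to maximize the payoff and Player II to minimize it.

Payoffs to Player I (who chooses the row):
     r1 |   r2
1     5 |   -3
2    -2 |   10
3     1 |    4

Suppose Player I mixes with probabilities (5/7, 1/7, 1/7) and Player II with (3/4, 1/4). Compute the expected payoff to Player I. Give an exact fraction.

Against (3/4, 1/4), each row's expected payoff is 1: 3; 2: 1; 3: 7/4.
Taking the (5/7, 1/7, 1/7)-weighted average: (5/7)·(3) + (1/7)·(1) + (1/7)·(7/4) = 71/28.

71/28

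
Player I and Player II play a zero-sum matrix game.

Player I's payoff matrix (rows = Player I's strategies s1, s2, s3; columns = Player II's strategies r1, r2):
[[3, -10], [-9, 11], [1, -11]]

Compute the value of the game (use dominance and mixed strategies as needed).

Row s3 is strictly dominated by row s1, so Player I never plays it.
The remaining 2×2 game on (s1, s2) × (r1, r2) has no saddle point. Let Player I play s1 with probability p; indifference gives 3p − 9(1−p) = −10p + 11(1−p), so p = 20/33.
Similarly Player II's optimal q on r1 is 7/11, and the value is 3·(7/11) + (-10)·(4/11) = -19/11.

-19/11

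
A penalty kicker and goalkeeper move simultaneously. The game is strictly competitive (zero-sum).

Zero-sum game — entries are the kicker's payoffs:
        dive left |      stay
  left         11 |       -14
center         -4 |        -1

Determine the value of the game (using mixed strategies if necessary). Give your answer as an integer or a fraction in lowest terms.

Row minima are -14 and -4, so the kicker's maximin is -4; column maxima are 11 and -1, so the goalkeeper's minimax is -1. These differ, so the equilibrium is in mixed strategies.
Let the kicker play left with probability p. The goalkeeper is indifferent when 11p − 4(1−p) = −14p − (1−p), giving p = 3/28.
Let the goalkeeper play dive left with probability q. The kicker is indifferent when 11q − 14(1−q) = −4q − (1−q), giving q = 13/28.
The value is 11·(13/28) + (-14)·(15/28) = -67/28.

-67/28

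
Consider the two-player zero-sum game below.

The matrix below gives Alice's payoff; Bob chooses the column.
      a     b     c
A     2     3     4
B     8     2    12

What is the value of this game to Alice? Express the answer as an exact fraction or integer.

Column c is strictly dominated by a for Bob (it gives Alice more in every row).
The remaining 2×2 game on (A, B) × (a, b) has no saddle point. Let Alice play A with probability p; indifference gives 2p + 8(1−p) = 3p + 2(1−p), so p = 6/7.
Similarly Bob's optimal q on a is 1/7, and the value is 2·(1/7) + (3)·(6/7) = 20/7.

20/7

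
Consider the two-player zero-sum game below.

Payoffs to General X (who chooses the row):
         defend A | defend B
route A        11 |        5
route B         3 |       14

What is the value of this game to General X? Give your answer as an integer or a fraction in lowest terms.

Row minima are 5 and 3, so General X's maximin is 5; column maxima are 11 and 14, so General Y's minimax is 11. These differ, so the equilibrium is in mixed strategies.
Let General X play route A with probability p. General Y is indifferent when 11p + 3(1−p) = 5p + 14(1−p), giving p = 11/17.
Let General Y play defend A with probability q. General X is indifferent when 11q + 5(1−q) = 3q + 14(1−q), giving q = 9/17.
The value is 11·(9/17) + (5)·(8/17) = 139/17.

139/17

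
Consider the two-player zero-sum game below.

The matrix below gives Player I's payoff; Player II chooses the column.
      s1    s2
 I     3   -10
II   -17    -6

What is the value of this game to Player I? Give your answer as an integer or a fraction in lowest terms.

-47/6

Row minima are -10 and -17, so Player I's maximin is -10; column maxima are 3 and -6, so Player II's minimax is -6. These differ, so the equilibrium is in mixed strategies.
Let Player I play I with probability p. Player II is indifferent when 3p − 17(1−p) = −10p − 6(1−p), giving p = 11/24.
Let Player II play s1 with probability q. Player I is indifferent when 3q − 10(1−q) = −17q − 6(1−q), giving q = 1/6.
The value is 3·(1/6) + (-10)·(5/6) = -47/6.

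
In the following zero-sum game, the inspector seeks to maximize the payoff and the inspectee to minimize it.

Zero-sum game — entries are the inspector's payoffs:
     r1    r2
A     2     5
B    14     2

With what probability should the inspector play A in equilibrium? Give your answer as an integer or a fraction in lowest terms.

Row minima are 2 and 2, so the inspector's maximin is 2; column maxima are 14 and 5, so the inspectee's minimax is 5. These differ, so the equilibrium is in mixed strategies.
Let the inspector play A with probability p. The inspectee is indifferent when 2p + 14(1−p) = 5p + 2(1−p), giving p = 4/5.

4/5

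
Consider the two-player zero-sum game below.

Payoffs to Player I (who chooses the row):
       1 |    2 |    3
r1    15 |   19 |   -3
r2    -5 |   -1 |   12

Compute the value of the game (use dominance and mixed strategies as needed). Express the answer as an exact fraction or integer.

Column 2 is strictly dominated by 1 for Player II (it gives Player I more in every row).
The remaining 2×2 game on (r1, r2) × (1, 3) has no saddle point. Let Player I play r1 with probability p; indifference gives 15p − 5(1−p) = −3p + 12(1−p), so p = 17/35.
Similarly Player II's optimal q on 1 is 3/7, and the value is 15·(3/7) + (-3)·(4/7) = 33/7.

33/7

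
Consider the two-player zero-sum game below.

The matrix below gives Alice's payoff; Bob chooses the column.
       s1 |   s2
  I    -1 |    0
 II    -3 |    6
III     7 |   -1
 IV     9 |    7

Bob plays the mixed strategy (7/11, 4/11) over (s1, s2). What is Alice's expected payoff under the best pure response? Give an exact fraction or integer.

91/11

I: (-1)·(7/11) + (0)·(4/11) = -7/11.
II: (-3)·(7/11) + (6)·(4/11) = 3/11.
III: (7)·(7/11) + (-1)·(4/11) = 45/11.
IV: (9)·(7/11) + (7)·(4/11) = 91/11.
The best pure response is IV with expected payoff 91/11.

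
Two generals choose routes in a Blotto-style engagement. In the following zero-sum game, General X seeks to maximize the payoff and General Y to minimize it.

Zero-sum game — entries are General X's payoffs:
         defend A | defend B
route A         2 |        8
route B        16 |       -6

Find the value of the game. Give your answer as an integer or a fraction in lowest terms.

5

Row minima are 2 and -6, so General X's maximin is 2; column maxima are 16 and 8, so General Y's minimax is 8. These differ, so the equilibrium is in mixed strategies.
Let General X play route A with probability p. General Y is indifferent when 2p + 16(1−p) = 8p − 6(1−p), giving p = 11/14.
Let General Y play defend A with probability q. General X is indifferent when 2q + 8(1−q) = 16q − 6(1−q), giving q = 1/2.
The value is 2·(1/2) + (8)·(1/2) = 5.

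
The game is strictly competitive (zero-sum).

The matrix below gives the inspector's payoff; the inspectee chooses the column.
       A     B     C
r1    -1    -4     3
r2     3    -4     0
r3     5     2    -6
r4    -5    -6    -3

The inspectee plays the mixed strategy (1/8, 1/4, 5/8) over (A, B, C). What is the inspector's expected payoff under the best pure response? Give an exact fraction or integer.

r1: (-1)·(1/8) + (-4)·(1/4) + (3)·(5/8) = 3/4.
r2: (3)·(1/8) + (-4)·(1/4) + (0)·(5/8) = -5/8.
r3: (5)·(1/8) + (2)·(1/4) + (-6)·(5/8) = -21/8.
r4: (-5)·(1/8) + (-6)·(1/4) + (-3)·(5/8) = -4.
The best pure response is r1 with expected payoff 3/4.

3/4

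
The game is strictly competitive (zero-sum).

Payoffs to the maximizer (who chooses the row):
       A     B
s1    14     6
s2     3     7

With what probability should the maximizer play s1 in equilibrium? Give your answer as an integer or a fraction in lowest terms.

1/3

Row minima are 6 and 3, so the maximizer's maximin is 6; column maxima are 14 and 7, so the minimizer's minimax is 7. These differ, so the equilibrium is in mixed strategies.
Let the maximizer play s1 with probability p. The minimizer is indifferent when 14p + 3(1−p) = 6p + 7(1−p), giving p = 1/3.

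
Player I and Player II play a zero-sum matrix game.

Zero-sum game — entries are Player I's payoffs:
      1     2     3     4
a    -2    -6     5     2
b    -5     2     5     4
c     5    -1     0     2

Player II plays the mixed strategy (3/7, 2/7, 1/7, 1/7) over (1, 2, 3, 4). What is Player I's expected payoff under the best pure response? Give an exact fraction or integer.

a: (-2)·(3/7) + (-6)·(2/7) + (5)·(1/7) + (2)·(1/7) = -11/7.
b: (-5)·(3/7) + (2)·(2/7) + (5)·(1/7) + (4)·(1/7) = -2/7.
c: (5)·(3/7) + (-1)·(2/7) + (0)·(1/7) + (2)·(1/7) = 15/7.
The best pure response is c with expected payoff 15/7.

15/7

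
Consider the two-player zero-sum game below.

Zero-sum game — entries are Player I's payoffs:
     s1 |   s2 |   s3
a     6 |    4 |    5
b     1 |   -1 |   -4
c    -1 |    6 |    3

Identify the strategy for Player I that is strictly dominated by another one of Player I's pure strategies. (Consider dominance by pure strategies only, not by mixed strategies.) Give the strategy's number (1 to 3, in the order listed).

2

Compare b with a: 6 > 1, 4 > -1, 5 > -4.
So a strictly dominates b for Player I; b is strictly dominated.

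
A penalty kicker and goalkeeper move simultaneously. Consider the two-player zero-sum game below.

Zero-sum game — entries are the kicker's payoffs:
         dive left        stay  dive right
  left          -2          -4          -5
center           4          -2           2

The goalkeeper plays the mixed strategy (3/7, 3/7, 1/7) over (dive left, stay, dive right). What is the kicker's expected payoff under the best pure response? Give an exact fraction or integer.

8/7

left: (-2)·(3/7) + (-4)·(3/7) + (-5)·(1/7) = -23/7.
center: (4)·(3/7) + (-2)·(3/7) + (2)·(1/7) = 8/7.
The best pure response is center with expected payoff 8/7.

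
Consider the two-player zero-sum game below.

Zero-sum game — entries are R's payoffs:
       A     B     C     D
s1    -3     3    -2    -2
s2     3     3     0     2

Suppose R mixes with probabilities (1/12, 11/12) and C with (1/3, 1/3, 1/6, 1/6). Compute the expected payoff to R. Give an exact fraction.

25/12

Against (1/3, 1/3, 1/6, 1/6), each row's expected payoff is s1: -2/3; s2: 7/3.
Taking the (1/12, 11/12)-weighted average: (1/12)·(-2/3) + (11/12)·(7/3) = 25/12.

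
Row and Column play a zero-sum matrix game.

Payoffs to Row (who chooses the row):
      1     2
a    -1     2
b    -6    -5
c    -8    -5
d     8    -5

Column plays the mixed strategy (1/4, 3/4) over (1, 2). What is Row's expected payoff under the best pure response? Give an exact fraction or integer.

a: (-1)·(1/4) + (2)·(3/4) = 5/4.
b: (-6)·(1/4) + (-5)·(3/4) = -21/4.
c: (-8)·(1/4) + (-5)·(3/4) = -23/4.
d: (8)·(1/4) + (-5)·(3/4) = -7/4.
The best pure response is a with expected payoff 5/4.

5/4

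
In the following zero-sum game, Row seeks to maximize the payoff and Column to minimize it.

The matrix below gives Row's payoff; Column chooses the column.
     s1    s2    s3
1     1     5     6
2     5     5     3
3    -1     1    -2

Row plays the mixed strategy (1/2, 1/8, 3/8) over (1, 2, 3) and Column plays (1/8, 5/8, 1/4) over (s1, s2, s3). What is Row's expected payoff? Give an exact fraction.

47/16

Against (1/8, 5/8, 1/4), each row's expected payoff is 1: 19/4; 2: 9/2; 3: 0.
Taking the (1/2, 1/8, 3/8)-weighted average: (1/2)·(19/4) + (1/8)·(9/2) + (3/8)·(0) = 47/16.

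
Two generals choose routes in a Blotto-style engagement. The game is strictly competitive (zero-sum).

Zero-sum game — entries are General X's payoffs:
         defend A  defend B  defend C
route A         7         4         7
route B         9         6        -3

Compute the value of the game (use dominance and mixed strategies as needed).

Column defend A is strictly dominated by defend B for General Y (it gives General X more in every row).
The remaining 2×2 game on (route A, route B) × (defend B, defend C) has no saddle point. Let General X play route A with probability p; indifference gives 4p + 6(1−p) = 7p − 3(1−p), so p = 3/4.
Similarly General Y's optimal q on defend B is 5/6, and the value is 4·(5/6) + (7)·(1/6) = 9/2.

9/2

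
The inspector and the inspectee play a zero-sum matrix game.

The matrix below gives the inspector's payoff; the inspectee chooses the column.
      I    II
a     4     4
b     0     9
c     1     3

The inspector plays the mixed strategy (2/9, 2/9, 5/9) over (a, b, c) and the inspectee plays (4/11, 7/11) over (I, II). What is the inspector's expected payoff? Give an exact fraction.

113/33

Against (4/11, 7/11), each row's expected payoff is a: 4; b: 63/11; c: 25/11.
Taking the (2/9, 2/9, 5/9)-weighted average: (2/9)·(4) + (2/9)·(63/11) + (5/9)·(25/11) = 113/33.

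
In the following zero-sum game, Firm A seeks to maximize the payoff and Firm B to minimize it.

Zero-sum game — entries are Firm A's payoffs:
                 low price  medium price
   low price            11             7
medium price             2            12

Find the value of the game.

Row minima are 7 and 2, so Firm A's maximin is 7; column maxima are 11 and 12, so Firm B's minimax is 11. These differ, so the equilibrium is in mixed strategies.
Let Firm A play low price with probability p. Firm B is indifferent when 11p + 2(1−p) = 7p + 12(1−p), giving p = 5/7.
Let Firm B play low price with probability q. Firm A is indifferent when 11q + 7(1−q) = 2q + 12(1−q), giving q = 5/14.
The value is 11·(5/14) + (7)·(9/14) = 59/7.

59/7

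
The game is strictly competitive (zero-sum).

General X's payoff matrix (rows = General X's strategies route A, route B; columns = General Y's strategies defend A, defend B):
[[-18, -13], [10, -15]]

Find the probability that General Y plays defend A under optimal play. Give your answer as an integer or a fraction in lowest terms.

1/15

Row minima are -18 and -15, so General X's maximin is -15; column maxima are 10 and -13, so General Y's minimax is -13. These differ, so the equilibrium is in mixed strategies.
Let General Y play defend A with probability q. General X is indifferent when −18q − 13(1−q) = 10q − 15(1−q), giving q = 1/15.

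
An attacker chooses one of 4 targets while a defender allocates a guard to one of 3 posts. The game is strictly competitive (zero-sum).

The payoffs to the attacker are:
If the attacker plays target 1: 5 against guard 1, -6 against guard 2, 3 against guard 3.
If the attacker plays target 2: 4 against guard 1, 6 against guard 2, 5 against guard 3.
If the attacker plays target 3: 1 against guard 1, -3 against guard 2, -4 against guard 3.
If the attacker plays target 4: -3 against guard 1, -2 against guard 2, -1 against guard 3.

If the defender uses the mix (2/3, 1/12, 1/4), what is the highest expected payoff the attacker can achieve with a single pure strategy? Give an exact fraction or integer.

target 1: (5)·(2/3) + (-6)·(1/12) + (3)·(1/4) = 43/12.
target 2: (4)·(2/3) + (6)·(1/12) + (5)·(1/4) = 53/12.
target 3: (1)·(2/3) + (-3)·(1/12) + (-4)·(1/4) = -7/12.
target 4: (-3)·(2/3) + (-2)·(1/12) + (-1)·(1/4) = -29/12.
The best pure response is target 2 with expected payoff 53/12.

53/12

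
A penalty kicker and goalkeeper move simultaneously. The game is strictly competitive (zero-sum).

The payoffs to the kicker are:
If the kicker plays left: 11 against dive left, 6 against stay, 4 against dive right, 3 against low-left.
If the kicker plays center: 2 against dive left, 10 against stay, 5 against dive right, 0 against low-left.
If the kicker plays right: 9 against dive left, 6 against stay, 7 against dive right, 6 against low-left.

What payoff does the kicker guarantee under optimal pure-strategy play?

6

Row minima: 3, 0, 6 → the kicker's maximin is 6.
Column maxima: 11, 10, 7, 6 → the goalkeeper's minimax is 6.
They coincide at (right, low-left), so the value is 6.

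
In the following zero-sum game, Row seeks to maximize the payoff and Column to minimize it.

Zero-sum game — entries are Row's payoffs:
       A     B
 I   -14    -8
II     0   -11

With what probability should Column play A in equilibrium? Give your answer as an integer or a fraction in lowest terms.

3/17

Row minima are -14 and -11, so Row's maximin is -11; column maxima are 0 and -8, so Column's minimax is -8. These differ, so the equilibrium is in mixed strategies.
Let Column play A with probability q. Row is indifferent when −14q − 8(1−q) = −11(1−q), giving q = 3/17.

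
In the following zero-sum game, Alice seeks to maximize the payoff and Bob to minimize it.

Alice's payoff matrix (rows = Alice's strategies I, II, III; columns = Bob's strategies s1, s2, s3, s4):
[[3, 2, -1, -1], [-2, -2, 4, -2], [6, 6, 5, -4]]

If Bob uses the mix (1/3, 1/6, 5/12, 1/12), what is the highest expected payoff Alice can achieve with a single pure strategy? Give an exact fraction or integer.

19/4

I: (3)·(1/3) + (2)·(1/6) + (-1)·(5/12) + (-1)·(1/12) = 5/6.
II: (-2)·(1/3) + (-2)·(1/6) + (4)·(5/12) + (-2)·(1/12) = 1/2.
III: (6)·(1/3) + (6)·(1/6) + (5)·(5/12) + (-4)·(1/12) = 19/4.
The best pure response is III with expected payoff 19/4.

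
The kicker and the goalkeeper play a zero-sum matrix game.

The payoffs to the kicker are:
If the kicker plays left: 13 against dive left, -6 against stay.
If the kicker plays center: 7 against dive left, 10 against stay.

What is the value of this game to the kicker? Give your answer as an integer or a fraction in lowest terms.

86/11

Row minima are -6 and 7, so the kicker's maximin is 7; column maxima are 13 and 10, so the goalkeeper's minimax is 10. These differ, so the equilibrium is in mixed strategies.
Let the kicker play left with probability p. The goalkeeper is indifferent when 13p + 7(1−p) = −6p + 10(1−p), giving p = 3/22.
Let the goalkeeper play dive left with probability q. The kicker is indifferent when 13q − 6(1−q) = 7q + 10(1−q), giving q = 8/11.
The value is 13·(8/11) + (-6)·(3/11) = 86/11.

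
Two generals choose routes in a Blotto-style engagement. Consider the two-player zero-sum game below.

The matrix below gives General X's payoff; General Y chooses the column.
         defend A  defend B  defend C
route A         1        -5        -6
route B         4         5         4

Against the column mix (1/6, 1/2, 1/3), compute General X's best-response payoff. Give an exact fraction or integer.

9/2

route A: (1)·(1/6) + (-5)·(1/2) + (-6)·(1/3) = -13/3.
route B: (4)·(1/6) + (5)·(1/2) + (4)·(1/3) = 9/2.
The best pure response is route B with expected payoff 9/2.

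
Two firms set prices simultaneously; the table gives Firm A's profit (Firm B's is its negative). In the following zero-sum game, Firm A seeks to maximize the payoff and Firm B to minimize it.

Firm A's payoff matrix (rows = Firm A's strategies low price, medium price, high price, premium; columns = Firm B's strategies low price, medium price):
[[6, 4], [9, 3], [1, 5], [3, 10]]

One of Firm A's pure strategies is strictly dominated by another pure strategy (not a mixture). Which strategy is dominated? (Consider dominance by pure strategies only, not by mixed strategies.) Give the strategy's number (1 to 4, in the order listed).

Compare high price with premium: 3 > 1, 10 > 5.
So premium strictly dominates high price for Firm A; high price is strictly dominated.

3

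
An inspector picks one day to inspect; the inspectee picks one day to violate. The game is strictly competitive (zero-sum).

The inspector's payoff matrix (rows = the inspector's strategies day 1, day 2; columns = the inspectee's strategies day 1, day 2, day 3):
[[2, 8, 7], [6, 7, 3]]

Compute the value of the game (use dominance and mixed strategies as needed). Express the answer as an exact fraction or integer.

Column day 2 is strictly dominated by day 3 for the inspectee (it gives the inspector more in every row).
The remaining 2×2 game on (day 1, day 2) × (day 1, day 3) has no saddle point. Let the inspector play day 1 with probability p; indifference gives 2p + 6(1−p) = 7p + 3(1−p), so p = 3/8.
Similarly the inspectee's optimal q on day 1 is 1/2, and the value is 2·(1/2) + (7)·(1/2) = 9/2.

9/2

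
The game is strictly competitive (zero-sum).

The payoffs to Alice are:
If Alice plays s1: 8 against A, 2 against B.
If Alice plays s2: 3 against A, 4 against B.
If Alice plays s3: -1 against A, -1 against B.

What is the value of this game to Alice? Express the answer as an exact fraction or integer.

26/7

Row s3 is strictly dominated by row s2, so Alice never plays it.
The remaining 2×2 game on (s1, s2) × (A, B) has no saddle point. Let Alice play s1 with probability p; indifference gives 8p + 3(1−p) = 2p + 4(1−p), so p = 1/7.
Similarly Bob's optimal q on A is 2/7, and the value is 8·(2/7) + (2)·(5/7) = 26/7.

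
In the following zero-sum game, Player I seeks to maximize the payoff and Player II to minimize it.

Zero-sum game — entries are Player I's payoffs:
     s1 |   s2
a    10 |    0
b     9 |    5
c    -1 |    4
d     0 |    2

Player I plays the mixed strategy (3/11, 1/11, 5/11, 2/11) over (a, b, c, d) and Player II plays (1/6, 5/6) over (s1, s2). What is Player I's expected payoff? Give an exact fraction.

179/66

Against (1/6, 5/6), each row's expected payoff is a: 5/3; b: 17/3; c: 19/6; d: 5/3.
Taking the (3/11, 1/11, 5/11, 2/11)-weighted average: (3/11)·(5/3) + (1/11)·(17/3) + (5/11)·(19/6) + (2/11)·(5/3) = 179/66.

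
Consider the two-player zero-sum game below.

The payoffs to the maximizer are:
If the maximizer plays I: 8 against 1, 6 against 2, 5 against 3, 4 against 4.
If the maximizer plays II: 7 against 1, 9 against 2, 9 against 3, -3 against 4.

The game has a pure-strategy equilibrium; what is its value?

Row minima: 4, -3 → the maximizer's maximin is 4.
Column maxima: 8, 9, 9, 4 → the minimizer's minimax is 4.
They coincide at (I, 4), so the value is 4.

4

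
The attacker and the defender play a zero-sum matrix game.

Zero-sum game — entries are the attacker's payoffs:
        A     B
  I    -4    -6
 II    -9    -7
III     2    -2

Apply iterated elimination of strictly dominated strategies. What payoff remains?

-2

Row II is strictly dominated by row I (-4>-9, -6>-7); eliminate II.
Row I is strictly dominated by row III (2>-4, -2>-6); eliminate I.
Column A is strictly dominated by B for the defender (-2<2); eliminate A.
Only (III, B) remains, with payoff -2.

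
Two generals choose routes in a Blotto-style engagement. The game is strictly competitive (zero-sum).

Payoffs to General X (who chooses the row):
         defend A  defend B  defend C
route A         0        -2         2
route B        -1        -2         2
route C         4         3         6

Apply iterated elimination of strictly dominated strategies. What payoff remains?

3

Column defend A is strictly dominated by defend B for General Y (-2<0, -2<-1, 3<4); eliminate defend A.
Row route A is strictly dominated by row route C (3>-2, 6>2); eliminate route A.
Column defend C is strictly dominated by defend B for General Y (-2<2, 3<6); eliminate defend C.
Row route B is strictly dominated by row route C (3>-2); eliminate route B.
Only (route C, defend B) remains, with payoff 3.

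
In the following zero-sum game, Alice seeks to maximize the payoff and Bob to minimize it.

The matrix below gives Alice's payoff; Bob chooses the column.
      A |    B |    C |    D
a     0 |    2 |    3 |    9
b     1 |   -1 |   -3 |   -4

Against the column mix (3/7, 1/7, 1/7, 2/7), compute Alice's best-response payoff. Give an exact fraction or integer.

23/7

a: (0)·(3/7) + (2)·(1/7) + (3)·(1/7) + (9)·(2/7) = 23/7.
b: (1)·(3/7) + (-1)·(1/7) + (-3)·(1/7) + (-4)·(2/7) = -9/7.
The best pure response is a with expected payoff 23/7.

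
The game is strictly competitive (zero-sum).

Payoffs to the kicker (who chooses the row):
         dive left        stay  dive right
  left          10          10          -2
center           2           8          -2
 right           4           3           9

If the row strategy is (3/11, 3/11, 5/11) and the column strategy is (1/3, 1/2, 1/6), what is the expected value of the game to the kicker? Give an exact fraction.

16/3

Against (1/3, 1/2, 1/6), each row's expected payoff is left: 8; center: 13/3; right: 13/3.
Taking the (3/11, 3/11, 5/11)-weighted average: (3/11)·(8) + (3/11)·(13/3) + (5/11)·(13/3) = 16/3.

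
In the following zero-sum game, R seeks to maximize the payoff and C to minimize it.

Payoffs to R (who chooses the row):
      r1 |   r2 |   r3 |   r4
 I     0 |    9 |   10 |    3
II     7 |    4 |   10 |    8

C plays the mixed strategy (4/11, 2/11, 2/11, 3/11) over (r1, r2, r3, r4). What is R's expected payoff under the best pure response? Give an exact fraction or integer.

I: (0)·(4/11) + (9)·(2/11) + (10)·(2/11) + (3)·(3/11) = 47/11.
II: (7)·(4/11) + (4)·(2/11) + (10)·(2/11) + (8)·(3/11) = 80/11.
The best pure response is II with expected payoff 80/11.

80/11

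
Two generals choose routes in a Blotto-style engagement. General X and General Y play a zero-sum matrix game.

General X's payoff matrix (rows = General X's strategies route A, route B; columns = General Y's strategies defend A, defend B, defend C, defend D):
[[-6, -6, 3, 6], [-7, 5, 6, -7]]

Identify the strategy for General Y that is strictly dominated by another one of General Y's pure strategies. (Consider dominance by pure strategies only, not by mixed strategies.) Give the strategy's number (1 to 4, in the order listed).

General Y prefers columns that give General X less. Compare defend C with defend A: -6 < 3, -7 < 6.
So defend A strictly dominates defend C for General Y; defend C is strictly dominated.

3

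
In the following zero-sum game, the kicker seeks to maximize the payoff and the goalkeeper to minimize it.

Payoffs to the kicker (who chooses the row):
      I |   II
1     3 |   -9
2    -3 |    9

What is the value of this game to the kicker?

Row minima are -9 and -3, so the kicker's maximin is -3; column maxima are 3 and 9, so the goalkeeper's minimax is 3. These differ, so the equilibrium is in mixed strategies.
Let the kicker play 1 with probability p. The goalkeeper is indifferent when 3p − 3(1−p) = −9p + 9(1−p), giving p = 1/2.
Let the goalkeeper play I with probability q. The kicker is indifferent when 3q − 9(1−q) = −3q + 9(1−q), giving q = 3/4.
The value is 3·(3/4) + (-9)·(1/4) = 0.

0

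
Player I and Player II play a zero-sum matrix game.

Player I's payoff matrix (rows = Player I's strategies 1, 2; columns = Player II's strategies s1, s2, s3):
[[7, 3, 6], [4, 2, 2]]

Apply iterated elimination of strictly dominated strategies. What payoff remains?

3

Column s1 is strictly dominated by s2 for Player II (3<7, 2<4); eliminate s1.
Row 2 is strictly dominated by row 1 (3>2, 6>2); eliminate 2.
Column s3 is strictly dominated by s2 for Player II (3<6); eliminate s3.
Only (1, s2) remains, with payoff 3.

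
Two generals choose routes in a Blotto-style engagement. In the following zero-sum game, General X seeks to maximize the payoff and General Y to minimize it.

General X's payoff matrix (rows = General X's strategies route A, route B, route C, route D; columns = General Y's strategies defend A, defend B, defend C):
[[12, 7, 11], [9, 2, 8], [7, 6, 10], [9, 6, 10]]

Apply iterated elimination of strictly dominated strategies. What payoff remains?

Row route B is strictly dominated by row route A (12>9, 7>2, 11>8); eliminate route B.
Column defend C is strictly dominated by defend B for General Y (7<11, 6<10, 6<10); eliminate defend C.
Row route D is strictly dominated by row route A (12>9, 7>6); eliminate route D.
Column defend A is strictly dominated by defend B for General Y (7<12, 6<7); eliminate defend A.
Row route C is strictly dominated by row route A (7>6); eliminate route C.
Only (route A, defend B) remains, with payoff 7.

7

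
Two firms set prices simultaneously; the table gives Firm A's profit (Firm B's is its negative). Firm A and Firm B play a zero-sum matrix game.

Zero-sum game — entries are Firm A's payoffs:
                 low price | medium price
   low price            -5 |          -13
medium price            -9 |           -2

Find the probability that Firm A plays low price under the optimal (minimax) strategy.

7/15

Row minima are -13 and -9, so Firm A's maximin is -9; column maxima are -5 and -2, so Firm B's minimax is -5. These differ, so the equilibrium is in mixed strategies.
Let Firm A play low price with probability p. Firm B is indifferent when −5p − 9(1−p) = −13p − 2(1−p), giving p = 7/15.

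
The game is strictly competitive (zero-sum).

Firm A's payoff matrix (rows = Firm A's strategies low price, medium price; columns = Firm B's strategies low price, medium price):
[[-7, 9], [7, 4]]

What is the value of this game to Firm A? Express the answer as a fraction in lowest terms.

Row minima are -7 and 4, so Firm A's maximin is 4; column maxima are 7 and 9, so Firm B's minimax is 7. These differ, so the equilibrium is in mixed strategies.
Let Firm A play low price with probability p. Firm B is indifferent when −7p + 7(1−p) = 9p + 4(1−p), giving p = 3/19.
Let Firm B play low price with probability q. Firm A is indifferent when −7q + 9(1−q) = 7q + 4(1−q), giving q = 5/19.
The value is -7·(5/19) + (9)·(14/19) = 91/19.

91/19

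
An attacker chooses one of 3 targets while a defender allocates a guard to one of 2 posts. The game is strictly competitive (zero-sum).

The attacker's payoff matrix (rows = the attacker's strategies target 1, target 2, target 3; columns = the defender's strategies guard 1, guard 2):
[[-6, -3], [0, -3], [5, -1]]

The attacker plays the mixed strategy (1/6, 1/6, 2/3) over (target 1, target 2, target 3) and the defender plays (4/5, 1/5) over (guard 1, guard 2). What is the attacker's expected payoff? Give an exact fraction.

Against (4/5, 1/5), each row's expected payoff is target 1: -27/5; target 2: -3/5; target 3: 19/5.
Taking the (1/6, 1/6, 2/3)-weighted average: (1/6)·(-27/5) + (1/6)·(-3/5) + (2/3)·(19/5) = 23/15.

23/15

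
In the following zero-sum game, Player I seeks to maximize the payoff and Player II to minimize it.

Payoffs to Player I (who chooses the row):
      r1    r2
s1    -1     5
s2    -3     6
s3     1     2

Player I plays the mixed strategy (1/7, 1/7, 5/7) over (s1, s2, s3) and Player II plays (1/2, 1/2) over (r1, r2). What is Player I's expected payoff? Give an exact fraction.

11/7

Against (1/2, 1/2), each row's expected payoff is s1: 2; s2: 3/2; s3: 3/2.
Taking the (1/7, 1/7, 5/7)-weighted average: (1/7)·(2) + (1/7)·(3/2) + (5/7)·(3/2) = 11/7.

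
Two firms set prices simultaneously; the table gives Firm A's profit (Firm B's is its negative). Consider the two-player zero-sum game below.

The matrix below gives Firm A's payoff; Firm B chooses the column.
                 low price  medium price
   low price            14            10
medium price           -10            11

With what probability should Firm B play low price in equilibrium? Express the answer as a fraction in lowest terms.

1/25

Row minima are 10 and -10, so Firm A's maximin is 10; column maxima are 14 and 11, so Firm B's minimax is 11. These differ, so the equilibrium is in mixed strategies.
Let Firm B play low price with probability q. Firm A is indifferent when 14q + 10(1−q) = −10q + 11(1−q), giving q = 1/25.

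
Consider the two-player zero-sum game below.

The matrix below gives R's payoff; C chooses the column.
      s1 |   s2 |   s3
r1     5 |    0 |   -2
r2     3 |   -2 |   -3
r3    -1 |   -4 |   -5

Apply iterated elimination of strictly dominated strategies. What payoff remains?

Column s1 is strictly dominated by s2 for C (0<5, -2<3, -4<-1); eliminate s1.
Column s2 is strictly dominated by s3 for C (-2<0, -3<-2, -5<-4); eliminate s2.
Row r3 is strictly dominated by row r1 (-2>-5); eliminate r3.
Row r2 is strictly dominated by row r1 (-2>-3); eliminate r2.
Only (r1, s3) remains, with payoff -2.

-2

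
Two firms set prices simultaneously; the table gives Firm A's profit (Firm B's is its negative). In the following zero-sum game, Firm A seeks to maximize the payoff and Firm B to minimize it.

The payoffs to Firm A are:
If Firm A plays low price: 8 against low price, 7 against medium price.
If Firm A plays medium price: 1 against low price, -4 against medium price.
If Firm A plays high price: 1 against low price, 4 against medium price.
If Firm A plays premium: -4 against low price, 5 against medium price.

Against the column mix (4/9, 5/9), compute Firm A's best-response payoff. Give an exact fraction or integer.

67/9

low price: (8)·(4/9) + (7)·(5/9) = 67/9.
medium price: (1)·(4/9) + (-4)·(5/9) = -16/9.
high price: (1)·(4/9) + (4)·(5/9) = 8/3.
premium: (-4)·(4/9) + (5)·(5/9) = 1.
The best pure response is low price with expected payoff 67/9.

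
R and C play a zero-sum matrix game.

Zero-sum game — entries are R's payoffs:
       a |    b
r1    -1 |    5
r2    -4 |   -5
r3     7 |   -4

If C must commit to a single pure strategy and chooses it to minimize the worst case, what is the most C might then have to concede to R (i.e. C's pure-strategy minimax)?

5

The worst case (largest entry) in each column is a: 7, b: 5.
The best (smallest) of these is 5.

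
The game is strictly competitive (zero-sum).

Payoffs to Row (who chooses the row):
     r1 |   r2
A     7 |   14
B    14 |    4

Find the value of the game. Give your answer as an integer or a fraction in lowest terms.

Row minima are 7 and 4, so Row's maximin is 7; column maxima are 14 and 14, so Column's minimax is 14. These differ, so the equilibrium is in mixed strategies.
Let Row play A with probability p. Column is indifferent when 7p + 14(1−p) = 14p + 4(1−p), giving p = 10/17.
Let Column play r1 with probability q. Row is indifferent when 7q + 14(1−q) = 14q + 4(1−q), giving q = 10/17.
The value is 7·(10/17) + (14)·(7/17) = 168/17.

168/17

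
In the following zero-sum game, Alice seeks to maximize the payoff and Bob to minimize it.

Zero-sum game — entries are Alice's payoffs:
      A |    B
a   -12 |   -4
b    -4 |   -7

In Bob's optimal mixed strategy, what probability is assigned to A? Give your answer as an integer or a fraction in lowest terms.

3/11

Row minima are -12 and -7, so Alice's maximin is -7; column maxima are -4 and -4, so Bob's minimax is -4. These differ, so the equilibrium is in mixed strategies.
Let Bob play A with probability q. Alice is indifferent when −12q − 4(1−q) = −4q − 7(1−q), giving q = 3/11.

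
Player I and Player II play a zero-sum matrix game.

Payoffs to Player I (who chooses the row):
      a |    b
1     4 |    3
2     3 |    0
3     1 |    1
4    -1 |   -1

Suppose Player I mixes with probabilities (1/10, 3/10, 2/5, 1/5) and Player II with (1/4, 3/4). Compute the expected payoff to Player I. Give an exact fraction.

Against (1/4, 3/4), each row's expected payoff is 1: 13/4; 2: 3/4; 3: 1; 4: -1.
Taking the (1/10, 3/10, 2/5, 1/5)-weighted average: (1/10)·(13/4) + (3/10)·(3/4) + (2/5)·(1) + (1/5)·(-1) = 3/4.

3/4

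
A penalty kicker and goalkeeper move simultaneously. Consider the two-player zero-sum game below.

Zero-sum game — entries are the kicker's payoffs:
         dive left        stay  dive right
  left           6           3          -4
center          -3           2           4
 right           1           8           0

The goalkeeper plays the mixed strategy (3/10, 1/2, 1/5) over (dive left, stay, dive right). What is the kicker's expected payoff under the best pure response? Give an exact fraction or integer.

43/10

left: (6)·(3/10) + (3)·(1/2) + (-4)·(1/5) = 5/2.
center: (-3)·(3/10) + (2)·(1/2) + (4)·(1/5) = 9/10.
right: (1)·(3/10) + (8)·(1/2) + (0)·(1/5) = 43/10.
The best pure response is right with expected payoff 43/10.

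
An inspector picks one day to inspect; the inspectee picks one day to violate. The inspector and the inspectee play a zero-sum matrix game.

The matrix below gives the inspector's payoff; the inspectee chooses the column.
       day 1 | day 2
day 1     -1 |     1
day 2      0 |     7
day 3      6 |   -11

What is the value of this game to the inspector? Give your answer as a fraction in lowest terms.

7/4

Row day 1 is strictly dominated by row day 2, so the inspector never plays it.
The remaining 2×2 game on (day 2, day 3) × (day 1, day 2) has no saddle point. Let the inspector play day 2 with probability p; indifference gives 6(1−p) = 7p − 11(1−p), so p = 17/24.
Similarly the inspectee's optimal q on day 1 is 3/4, and the value is 0·(3/4) + (7)·(1/4) = 7/4.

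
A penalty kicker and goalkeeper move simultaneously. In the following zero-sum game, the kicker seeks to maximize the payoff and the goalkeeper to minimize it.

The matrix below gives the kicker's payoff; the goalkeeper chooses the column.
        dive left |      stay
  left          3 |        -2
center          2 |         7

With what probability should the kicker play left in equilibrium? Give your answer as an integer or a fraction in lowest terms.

Row minima are -2 and 2, so the kicker's maximin is 2; column maxima are 3 and 7, so the goalkeeper's minimax is 3. These differ, so the equilibrium is in mixed strategies.
Let the kicker play left with probability p. The goalkeeper is indifferent when 3p + 2(1−p) = −2p + 7(1−p), giving p = 1/2.

1/2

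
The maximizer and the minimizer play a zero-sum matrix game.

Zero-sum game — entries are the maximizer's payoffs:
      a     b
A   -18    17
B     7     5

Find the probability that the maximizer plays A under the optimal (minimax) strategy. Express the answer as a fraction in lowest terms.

2/37

Row minima are -18 and 5, so the maximizer's maximin is 5; column maxima are 7 and 17, so the minimizer's minimax is 7. These differ, so the equilibrium is in mixed strategies.
Let the maximizer play A with probability p. The minimizer is indifferent when −18p + 7(1−p) = 17p + 5(1−p), giving p = 2/37.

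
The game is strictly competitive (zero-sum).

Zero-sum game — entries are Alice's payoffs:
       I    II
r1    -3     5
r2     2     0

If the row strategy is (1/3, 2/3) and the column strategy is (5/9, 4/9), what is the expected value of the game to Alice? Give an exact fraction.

Against (5/9, 4/9), each row's expected payoff is r1: 5/9; r2: 10/9.
Taking the (1/3, 2/3)-weighted average: (1/3)·(5/9) + (2/3)·(10/9) = 25/27.

25/27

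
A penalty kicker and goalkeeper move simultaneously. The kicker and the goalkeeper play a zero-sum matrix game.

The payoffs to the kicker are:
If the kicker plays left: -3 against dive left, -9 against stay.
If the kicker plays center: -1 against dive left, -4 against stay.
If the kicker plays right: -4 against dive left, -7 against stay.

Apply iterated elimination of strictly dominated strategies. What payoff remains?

-4

Row left is strictly dominated by row center (-1>-3, -4>-9); eliminate left.
Column dive left is strictly dominated by stay for the goalkeeper (-4<-1, -7<-4); eliminate dive left.
Row right is strictly dominated by row center (-4>-7); eliminate right.
Only (center, stay) remains, with payoff -4.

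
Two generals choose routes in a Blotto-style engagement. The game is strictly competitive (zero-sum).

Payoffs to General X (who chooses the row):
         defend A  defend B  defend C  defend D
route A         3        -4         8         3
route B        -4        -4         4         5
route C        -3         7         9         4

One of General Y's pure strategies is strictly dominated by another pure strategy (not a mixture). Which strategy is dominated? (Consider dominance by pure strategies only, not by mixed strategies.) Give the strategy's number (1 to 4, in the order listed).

General Y prefers columns that give General X less. Compare defend C with defend A: 3 < 8, -4 < 4, -3 < 9.
So defend A strictly dominates defend C for General Y; defend C is strictly dominated.

3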